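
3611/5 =3611/5 = 722.20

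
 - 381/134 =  - 3+21/134 = -2.84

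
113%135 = 113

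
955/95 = 191/19 = 10.05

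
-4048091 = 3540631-7588722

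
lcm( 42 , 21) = 42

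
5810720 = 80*72634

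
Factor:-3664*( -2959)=10841776  =  2^4*11^1*229^1*269^1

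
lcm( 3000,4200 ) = 21000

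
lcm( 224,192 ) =1344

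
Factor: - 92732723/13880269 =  - 13^( - 1 )*607^( - 1 )*1759^( - 1)*92732723^1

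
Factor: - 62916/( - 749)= 2^2*3^1*7^1 = 84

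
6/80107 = 6/80107  =  0.00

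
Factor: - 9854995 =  - 5^1 * 1970999^1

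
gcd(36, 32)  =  4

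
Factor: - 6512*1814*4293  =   - 50712213024 = - 2^5*3^4*  11^1 *37^1*53^1*907^1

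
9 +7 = 16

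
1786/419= 4 + 110/419 = 4.26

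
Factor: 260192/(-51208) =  - 2^2 * 37^ (-1)*47^1 = - 188/37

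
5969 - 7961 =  - 1992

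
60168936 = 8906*6756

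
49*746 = 36554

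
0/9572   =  0 =0.00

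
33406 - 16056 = 17350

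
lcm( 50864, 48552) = 1068144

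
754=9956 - 9202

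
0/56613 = 0= 0.00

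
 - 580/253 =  - 3 + 179/253 = - 2.29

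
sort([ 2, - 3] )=[ - 3 , 2 ]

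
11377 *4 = 45508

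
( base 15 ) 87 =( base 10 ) 127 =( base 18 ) 71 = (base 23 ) 5c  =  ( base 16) 7f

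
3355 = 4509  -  1154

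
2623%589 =267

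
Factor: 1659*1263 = 3^2*7^1 * 79^1 *421^1 = 2095317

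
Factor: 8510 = 2^1*5^1 * 23^1 * 37^1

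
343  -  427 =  - 84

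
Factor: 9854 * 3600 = 35474400=2^5*3^2*5^2 * 13^1*379^1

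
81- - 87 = 168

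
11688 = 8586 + 3102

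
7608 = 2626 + 4982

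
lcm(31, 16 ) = 496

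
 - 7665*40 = -306600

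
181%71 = 39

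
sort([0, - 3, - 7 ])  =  [ - 7,  -  3,0 ] 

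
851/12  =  851/12  =  70.92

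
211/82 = 2 + 47/82 = 2.57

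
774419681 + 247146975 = 1021566656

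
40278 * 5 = 201390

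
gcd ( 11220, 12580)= 340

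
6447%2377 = 1693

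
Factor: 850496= 2^6 * 97^1*137^1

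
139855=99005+40850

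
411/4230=137/1410 = 0.10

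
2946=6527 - 3581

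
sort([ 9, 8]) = [ 8, 9]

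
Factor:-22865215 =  -5^1 * 397^1 * 11519^1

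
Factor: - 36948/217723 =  - 2^2*3^1* 11^ ( - 1)*3079^1*19793^(-1)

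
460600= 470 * 980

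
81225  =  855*95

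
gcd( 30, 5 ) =5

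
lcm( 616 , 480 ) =36960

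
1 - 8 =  - 7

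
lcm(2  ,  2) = 2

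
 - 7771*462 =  - 3590202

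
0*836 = 0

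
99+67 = 166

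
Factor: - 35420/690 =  - 2^1*3^( - 1 )*7^1*11^1 = - 154/3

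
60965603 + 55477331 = 116442934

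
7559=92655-85096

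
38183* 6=229098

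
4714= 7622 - 2908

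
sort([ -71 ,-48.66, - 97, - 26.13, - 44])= [-97 ,-71,-48.66,  -  44, - 26.13 ] 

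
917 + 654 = 1571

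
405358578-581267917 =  - 175909339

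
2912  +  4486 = 7398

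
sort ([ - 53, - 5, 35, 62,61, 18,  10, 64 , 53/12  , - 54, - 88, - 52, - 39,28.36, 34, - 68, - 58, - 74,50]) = [-88, - 74, - 68, - 58, - 54 ,  -  53 , - 52,-39, - 5,53/12,10,  18 , 28.36,34,  35, 50,61,  62, 64 ]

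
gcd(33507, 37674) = 9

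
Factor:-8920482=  - 2^1 * 3^1*1486747^1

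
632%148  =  40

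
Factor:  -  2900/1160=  - 5/2=   - 2^ ( - 1) * 5^1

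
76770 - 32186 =44584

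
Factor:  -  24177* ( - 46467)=3^4*1721^1*8059^1=1123432659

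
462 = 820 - 358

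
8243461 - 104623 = 8138838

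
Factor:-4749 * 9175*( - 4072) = 2^3*3^1*5^2* 367^1*509^1 * 1583^1 = 177425489400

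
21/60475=21/60475 = 0.00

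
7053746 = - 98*(-71977) 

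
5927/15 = 395 + 2/15= 395.13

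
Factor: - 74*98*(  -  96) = 696192 = 2^7*3^1*7^2*37^1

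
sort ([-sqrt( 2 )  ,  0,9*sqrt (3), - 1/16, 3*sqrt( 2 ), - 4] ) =[ - 4, - sqrt( 2), - 1/16, 0 , 3*sqrt(2), 9*sqrt(3) ] 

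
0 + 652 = 652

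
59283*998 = 59164434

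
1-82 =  - 81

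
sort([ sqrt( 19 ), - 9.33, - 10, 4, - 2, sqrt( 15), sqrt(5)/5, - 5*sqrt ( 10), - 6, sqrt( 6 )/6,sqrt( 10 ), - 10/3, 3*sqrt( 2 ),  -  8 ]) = [ - 5*sqrt( 10), - 10, -9.33,  -  8,-6,-10/3, -2 , sqrt(6) /6,sqrt( 5 ) /5,sqrt( 10),sqrt( 15 ),4,3*sqrt(2 ),sqrt( 19) ] 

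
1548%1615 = 1548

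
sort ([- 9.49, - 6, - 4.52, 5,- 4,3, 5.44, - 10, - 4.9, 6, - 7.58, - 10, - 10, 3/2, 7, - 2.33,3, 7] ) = [ - 10, - 10, - 10, - 9.49,  -  7.58, - 6, - 4.9, - 4.52, - 4,-2.33, 3/2, 3, 3,5,5.44, 6,7, 7 ] 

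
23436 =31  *756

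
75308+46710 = 122018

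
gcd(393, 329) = 1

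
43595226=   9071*4806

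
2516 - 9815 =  -7299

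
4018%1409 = 1200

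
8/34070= 4/17035 = 0.00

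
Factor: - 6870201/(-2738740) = 2^(- 2)*3^1*5^(-1 )*13^1*37^( - 1) * 3701^ (-1 )*176159^1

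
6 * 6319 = 37914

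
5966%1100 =466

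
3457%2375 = 1082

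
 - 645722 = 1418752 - 2064474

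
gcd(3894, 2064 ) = 6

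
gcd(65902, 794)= 794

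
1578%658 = 262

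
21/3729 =7/1243 = 0.01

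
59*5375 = 317125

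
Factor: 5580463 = 7^2*61^1*1867^1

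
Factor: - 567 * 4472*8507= -21570553368 = - 2^3 * 3^4*7^1*13^1 * 43^1*47^1 *181^1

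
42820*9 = 385380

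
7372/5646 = 3686/2823 = 1.31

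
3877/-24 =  - 162 + 11/24=- 161.54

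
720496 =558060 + 162436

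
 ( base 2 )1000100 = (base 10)68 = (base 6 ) 152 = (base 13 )53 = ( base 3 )2112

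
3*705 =2115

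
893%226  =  215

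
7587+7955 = 15542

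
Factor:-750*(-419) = 2^1*3^1*5^3*419^1 = 314250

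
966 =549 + 417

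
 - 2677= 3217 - 5894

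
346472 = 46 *7532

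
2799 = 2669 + 130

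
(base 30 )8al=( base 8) 16541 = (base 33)6TU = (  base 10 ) 7521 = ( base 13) 3567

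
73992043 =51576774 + 22415269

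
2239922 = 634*3533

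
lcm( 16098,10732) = 32196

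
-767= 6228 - 6995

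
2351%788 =775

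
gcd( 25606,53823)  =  7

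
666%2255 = 666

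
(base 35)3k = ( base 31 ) 41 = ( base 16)7D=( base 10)125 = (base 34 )3n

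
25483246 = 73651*346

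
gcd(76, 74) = 2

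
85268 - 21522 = 63746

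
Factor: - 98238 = -2^1* 3^1*7^1*2339^1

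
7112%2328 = 128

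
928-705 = 223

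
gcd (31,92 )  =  1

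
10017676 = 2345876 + 7671800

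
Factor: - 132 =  - 2^2 * 3^1*11^1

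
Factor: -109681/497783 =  - 13^1* 59^(-1 )=-13/59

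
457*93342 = 42657294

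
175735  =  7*25105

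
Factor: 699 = 3^1*233^1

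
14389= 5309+9080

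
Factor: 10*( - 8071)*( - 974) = 2^2*5^1*7^1*487^1*1153^1 = 78611540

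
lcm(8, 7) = 56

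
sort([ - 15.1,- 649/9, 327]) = [  -  649/9, - 15.1 , 327]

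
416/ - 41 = - 11 + 35/41 = -  10.15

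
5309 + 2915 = 8224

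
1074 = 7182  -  6108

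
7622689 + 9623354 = 17246043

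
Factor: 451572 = 2^2* 3^1*11^2*311^1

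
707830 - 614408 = 93422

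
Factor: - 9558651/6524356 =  - 2^( - 2 )*3^1*167^( - 1)*9767^ ( - 1 )*3186217^1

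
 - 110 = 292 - 402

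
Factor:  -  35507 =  - 35507^1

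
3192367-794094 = 2398273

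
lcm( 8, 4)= 8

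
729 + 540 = 1269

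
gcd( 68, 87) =1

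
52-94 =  - 42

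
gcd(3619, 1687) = 7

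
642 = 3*214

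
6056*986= 5971216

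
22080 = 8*2760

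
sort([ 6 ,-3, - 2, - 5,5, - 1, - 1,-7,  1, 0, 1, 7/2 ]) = [ - 7, - 5, - 3, - 2,-1, - 1 , 0, 1, 1, 7/2, 5, 6 ]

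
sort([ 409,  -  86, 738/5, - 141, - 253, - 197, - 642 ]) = [ - 642, - 253, - 197, - 141, - 86,738/5, 409]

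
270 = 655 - 385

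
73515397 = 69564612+3950785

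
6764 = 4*1691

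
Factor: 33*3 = 3^2* 11^1 = 99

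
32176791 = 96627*333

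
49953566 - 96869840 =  - 46916274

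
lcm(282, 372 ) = 17484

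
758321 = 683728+74593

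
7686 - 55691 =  - 48005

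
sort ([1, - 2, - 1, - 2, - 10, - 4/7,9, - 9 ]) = [ - 10, - 9, - 2, - 2 , - 1,-4/7,1, 9] 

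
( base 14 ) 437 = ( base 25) 188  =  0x341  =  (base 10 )833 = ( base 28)11l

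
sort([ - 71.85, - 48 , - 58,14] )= [ - 71.85, - 58 ,-48 , 14 ]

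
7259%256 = 91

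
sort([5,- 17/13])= [ - 17/13,  5]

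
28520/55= 518 + 6/11 = 518.55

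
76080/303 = 251 + 9/101 = 251.09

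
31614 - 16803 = 14811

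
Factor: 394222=2^1 *439^1 * 449^1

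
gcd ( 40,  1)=1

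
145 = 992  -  847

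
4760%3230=1530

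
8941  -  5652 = 3289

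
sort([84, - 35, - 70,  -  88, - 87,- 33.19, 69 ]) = [-88  ,- 87, - 70, - 35, - 33.19, 69 , 84]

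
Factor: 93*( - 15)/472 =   -  2^( -3 )*3^2*5^1*31^1 * 59^(- 1) = -1395/472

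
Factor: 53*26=2^1* 13^1*53^1 = 1378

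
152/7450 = 76/3725= 0.02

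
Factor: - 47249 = -37^1* 1277^1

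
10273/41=250 + 23/41 = 250.56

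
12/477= 4/159 = 0.03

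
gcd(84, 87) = 3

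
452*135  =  61020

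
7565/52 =7565/52 = 145.48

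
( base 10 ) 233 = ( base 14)129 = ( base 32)79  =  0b11101001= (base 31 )7g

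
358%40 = 38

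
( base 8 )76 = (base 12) 52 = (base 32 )1U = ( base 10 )62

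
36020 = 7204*5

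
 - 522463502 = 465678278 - 988141780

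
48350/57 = 848 + 14/57 = 848.25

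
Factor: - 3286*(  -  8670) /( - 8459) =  - 28489620/8459 = - 2^2*3^1*  5^1*11^( - 1 )*17^2*31^1 * 53^1 * 769^( - 1)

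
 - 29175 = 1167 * (-25) 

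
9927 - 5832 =4095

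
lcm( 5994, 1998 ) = 5994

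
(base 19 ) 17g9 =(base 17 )1G99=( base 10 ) 9699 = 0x25E3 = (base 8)22743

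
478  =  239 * 2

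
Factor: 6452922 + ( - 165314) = 2^3*785951^1 = 6287608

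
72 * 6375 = 459000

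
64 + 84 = 148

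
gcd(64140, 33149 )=1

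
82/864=41/432 = 0.09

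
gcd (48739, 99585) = 1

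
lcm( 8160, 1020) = 8160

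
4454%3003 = 1451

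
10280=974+9306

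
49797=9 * 5533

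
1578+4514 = 6092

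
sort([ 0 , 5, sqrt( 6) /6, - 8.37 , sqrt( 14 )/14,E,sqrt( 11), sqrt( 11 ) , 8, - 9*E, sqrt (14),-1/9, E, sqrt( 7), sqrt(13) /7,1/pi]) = [ - 9 *E, - 8.37,-1/9,  0  ,  sqrt( 14)/14,1/pi,sqrt ( 6 ) /6, sqrt( 13 ) /7, sqrt( 7), E, E,sqrt( 11 ), sqrt(11 ), sqrt (14 ),5,8 ] 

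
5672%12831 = 5672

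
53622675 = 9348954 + 44273721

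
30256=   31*976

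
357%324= 33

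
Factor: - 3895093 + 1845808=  - 3^1*5^1*7^1*29^1*  673^1=-2049285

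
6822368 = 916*7448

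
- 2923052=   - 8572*341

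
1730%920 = 810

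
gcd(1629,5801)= 1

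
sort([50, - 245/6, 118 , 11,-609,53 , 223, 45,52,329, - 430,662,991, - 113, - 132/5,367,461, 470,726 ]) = [ - 609, - 430, - 113, - 245/6, -132/5,11,45, 50,52,  53,118, 223,  329,367, 461,470,662,  726,991] 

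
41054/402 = 20527/201 =102.12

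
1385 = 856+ 529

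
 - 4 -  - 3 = -1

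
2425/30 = 80+5/6 = 80.83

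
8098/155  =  52 + 38/155 = 52.25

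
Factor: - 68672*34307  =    -  2^6*7^1*13^2 * 29^2*37^1= - 2355930304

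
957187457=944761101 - - 12426356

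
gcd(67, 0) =67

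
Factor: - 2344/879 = -8/3 = - 2^3*3^( - 1)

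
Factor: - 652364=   -2^2*31^1*5261^1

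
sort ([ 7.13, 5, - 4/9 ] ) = [- 4/9,5, 7.13] 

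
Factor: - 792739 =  - 311^1*2549^1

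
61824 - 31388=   30436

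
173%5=3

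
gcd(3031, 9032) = 1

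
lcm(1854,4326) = 12978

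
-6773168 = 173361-6946529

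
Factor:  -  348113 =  -71^1 * 4903^1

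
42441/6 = 14147/2 =7073.50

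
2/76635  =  2/76635  =  0.00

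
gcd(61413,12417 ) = 3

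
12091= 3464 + 8627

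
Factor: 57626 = 2^1*28813^1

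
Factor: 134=2^1 * 67^1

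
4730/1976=2365/988 = 2.39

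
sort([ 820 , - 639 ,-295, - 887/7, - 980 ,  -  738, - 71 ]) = [ - 980, -738, - 639, - 295,-887/7,  -  71,820]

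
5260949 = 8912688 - 3651739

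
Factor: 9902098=2^1*23^1*167^1*1289^1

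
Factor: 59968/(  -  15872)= - 937/248 = - 2^( - 3)*31^( - 1 )*937^1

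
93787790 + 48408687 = 142196477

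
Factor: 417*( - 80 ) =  - 33360 = -2^4*3^1*5^1*139^1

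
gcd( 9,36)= 9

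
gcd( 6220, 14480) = 20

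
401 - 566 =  - 165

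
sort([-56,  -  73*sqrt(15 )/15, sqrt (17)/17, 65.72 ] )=[ - 56, - 73*sqrt(15 )/15, sqrt( 17)/17, 65.72 ]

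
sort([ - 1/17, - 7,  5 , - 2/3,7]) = [ - 7, - 2/3, - 1/17, 5,7] 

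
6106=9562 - 3456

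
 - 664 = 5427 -6091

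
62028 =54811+7217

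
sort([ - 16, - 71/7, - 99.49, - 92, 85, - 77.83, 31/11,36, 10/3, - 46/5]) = [  -  99.49, - 92, - 77.83, - 16,-71/7, - 46/5, 31/11, 10/3, 36, 85]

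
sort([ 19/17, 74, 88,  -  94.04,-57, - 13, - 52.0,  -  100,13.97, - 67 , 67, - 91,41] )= [-100,-94.04,-91, - 67, - 57, - 52.0,  -  13, 19/17, 13.97,41 , 67,74,  88] 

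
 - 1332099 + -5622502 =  - 6954601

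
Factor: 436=2^2  *109^1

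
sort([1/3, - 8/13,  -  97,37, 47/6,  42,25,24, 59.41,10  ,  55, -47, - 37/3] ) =[ - 97, - 47,-37/3,-8/13,1/3, 47/6, 10,24, 25,37, 42, 55, 59.41 ]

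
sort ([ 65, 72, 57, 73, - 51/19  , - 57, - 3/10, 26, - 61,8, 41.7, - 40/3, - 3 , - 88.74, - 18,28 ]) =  [ - 88.74, - 61, - 57, - 18, - 40/3, - 3,-51/19, - 3/10, 8,26, 28,41.7, 57, 65, 72, 73]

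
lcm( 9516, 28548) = 28548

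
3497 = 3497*1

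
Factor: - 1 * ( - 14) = 2^1*7^1 = 14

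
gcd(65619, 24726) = 951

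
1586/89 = 17 + 73/89=17.82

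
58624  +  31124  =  89748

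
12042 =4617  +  7425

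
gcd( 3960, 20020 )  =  220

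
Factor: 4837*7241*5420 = 189833966140 = 2^2*5^1*7^1 *13^1*271^1*557^1*691^1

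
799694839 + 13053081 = 812747920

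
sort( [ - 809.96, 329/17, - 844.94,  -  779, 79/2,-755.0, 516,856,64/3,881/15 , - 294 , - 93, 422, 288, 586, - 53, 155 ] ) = [ - 844.94 ,-809.96,- 779, - 755.0, - 294,-93, - 53,  329/17, 64/3,79/2,881/15,155, 288 , 422,516, 586, 856]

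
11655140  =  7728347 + 3926793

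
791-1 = 790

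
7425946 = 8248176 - 822230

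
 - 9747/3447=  - 3+66/383=- 2.83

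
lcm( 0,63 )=0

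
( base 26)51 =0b10000011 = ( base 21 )65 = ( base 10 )131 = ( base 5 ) 1011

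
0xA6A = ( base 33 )2eq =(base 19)776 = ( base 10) 2666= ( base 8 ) 5152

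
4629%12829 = 4629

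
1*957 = 957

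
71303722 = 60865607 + 10438115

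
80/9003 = 80/9003 = 0.01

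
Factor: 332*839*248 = 2^5*31^1*83^1*839^1 = 69079904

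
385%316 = 69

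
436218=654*667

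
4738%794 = 768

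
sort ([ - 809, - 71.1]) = [ - 809, -71.1]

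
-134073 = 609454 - 743527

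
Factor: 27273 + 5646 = 32919 = 3^1 * 10973^1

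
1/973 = 1/973 = 0.00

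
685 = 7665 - 6980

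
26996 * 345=9313620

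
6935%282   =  167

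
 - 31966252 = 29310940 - 61277192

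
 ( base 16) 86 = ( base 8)206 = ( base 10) 134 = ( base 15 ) 8E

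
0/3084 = 0 = 0.00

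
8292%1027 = 76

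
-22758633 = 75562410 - 98321043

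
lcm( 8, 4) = 8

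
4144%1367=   43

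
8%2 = 0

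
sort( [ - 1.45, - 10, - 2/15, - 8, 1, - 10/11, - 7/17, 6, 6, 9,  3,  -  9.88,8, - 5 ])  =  [ - 10, - 9.88, - 8, - 5, - 1.45, - 10/11, - 7/17, - 2/15,1, 3, 6,6,8, 9 ]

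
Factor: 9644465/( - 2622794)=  - 2^( - 1)*5^1*17^( - 1)*659^1 * 2927^1*77141^( - 1) 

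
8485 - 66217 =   -  57732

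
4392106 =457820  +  3934286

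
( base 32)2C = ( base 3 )2211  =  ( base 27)2M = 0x4c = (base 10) 76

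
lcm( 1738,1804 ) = 142516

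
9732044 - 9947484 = - 215440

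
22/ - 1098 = - 1+538/549 = -0.02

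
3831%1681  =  469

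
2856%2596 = 260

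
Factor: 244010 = 2^1*5^1 * 13^1*1877^1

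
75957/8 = 9494+ 5/8 = 9494.62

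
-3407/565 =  - 3407/565 = - 6.03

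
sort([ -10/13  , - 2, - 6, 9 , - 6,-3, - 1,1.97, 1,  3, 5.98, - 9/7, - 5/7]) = [ - 6, - 6, - 3, - 2, - 9/7, - 1, - 10/13,-5/7 , 1, 1.97,3,5.98,  9]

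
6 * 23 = 138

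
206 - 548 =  - 342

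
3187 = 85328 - 82141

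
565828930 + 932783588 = 1498612518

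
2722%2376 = 346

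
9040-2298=6742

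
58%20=18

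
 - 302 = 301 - 603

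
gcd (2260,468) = 4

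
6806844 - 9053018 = -2246174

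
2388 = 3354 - 966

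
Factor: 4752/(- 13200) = - 3^2*5^(-2 ) =- 9/25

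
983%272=167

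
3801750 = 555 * 6850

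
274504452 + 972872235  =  1247376687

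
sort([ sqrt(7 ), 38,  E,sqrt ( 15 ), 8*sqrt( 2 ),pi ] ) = [ sqrt( 7 ),E,pi,sqrt(15 ),8 *sqrt( 2 ),  38]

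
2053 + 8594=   10647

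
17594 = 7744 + 9850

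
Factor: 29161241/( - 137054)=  - 2^( - 1 )*17^( - 1 )*29^( - 1 )*139^( - 1) * 241^1*121001^1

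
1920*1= 1920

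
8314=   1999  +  6315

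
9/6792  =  3/2264 = 0.00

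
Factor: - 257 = -257^1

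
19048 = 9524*2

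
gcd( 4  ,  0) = 4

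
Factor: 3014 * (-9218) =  - 27783052 = -2^2*11^2*137^1*419^1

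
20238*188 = 3804744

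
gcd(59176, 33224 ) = 8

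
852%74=38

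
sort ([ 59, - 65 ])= [ - 65,  59 ]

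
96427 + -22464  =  73963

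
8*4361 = 34888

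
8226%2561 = 543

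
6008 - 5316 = 692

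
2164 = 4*541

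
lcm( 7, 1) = 7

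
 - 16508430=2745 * ( - 6014 ) 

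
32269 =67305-35036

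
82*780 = 63960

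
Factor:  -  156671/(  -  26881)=26881^(-1)*156671^1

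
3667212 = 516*7107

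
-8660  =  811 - 9471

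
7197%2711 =1775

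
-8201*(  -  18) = 147618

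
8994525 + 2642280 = 11636805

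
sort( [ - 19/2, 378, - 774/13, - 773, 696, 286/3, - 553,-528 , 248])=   [ - 773, - 553, - 528, - 774/13, - 19/2 , 286/3 , 248, 378, 696] 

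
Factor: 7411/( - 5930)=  - 2^(  -  1)*5^( - 1)*593^( -1)*7411^1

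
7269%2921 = 1427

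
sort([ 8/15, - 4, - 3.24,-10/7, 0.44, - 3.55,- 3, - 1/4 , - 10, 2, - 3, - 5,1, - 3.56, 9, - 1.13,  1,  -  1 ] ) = [ - 10,-5,-4, - 3.56, - 3.55, - 3.24,  -  3, - 3, - 10/7,  -  1.13, - 1, - 1/4,0.44,8/15, 1,1 , 2,9 ] 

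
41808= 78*536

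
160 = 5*32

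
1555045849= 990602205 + 564443644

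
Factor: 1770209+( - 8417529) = -2^3* 5^1*166183^1 = - 6647320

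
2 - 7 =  - 5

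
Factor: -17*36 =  - 2^2*3^2*17^1 = - 612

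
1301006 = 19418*67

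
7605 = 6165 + 1440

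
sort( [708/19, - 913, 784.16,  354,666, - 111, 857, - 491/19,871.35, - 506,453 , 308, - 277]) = [ - 913, - 506, - 277, - 111, - 491/19,708/19,308 , 354,  453,666, 784.16 , 857,871.35]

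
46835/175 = 9367/35 = 267.63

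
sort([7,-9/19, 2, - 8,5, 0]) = [ - 8,  -  9/19,  0,2, 5, 7]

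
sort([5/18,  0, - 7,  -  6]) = [  -  7,- 6, 0,  5/18]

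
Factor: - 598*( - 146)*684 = 2^4  *3^2 * 13^1  *19^1 * 23^1*73^1 = 59718672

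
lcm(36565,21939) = 109695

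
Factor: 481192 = 2^3*60149^1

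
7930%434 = 118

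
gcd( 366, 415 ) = 1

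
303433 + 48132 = 351565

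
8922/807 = 2974/269 = 11.06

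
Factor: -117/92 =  - 2^( - 2)*3^2*13^1*23^( - 1 ) 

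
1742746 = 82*21253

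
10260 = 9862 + 398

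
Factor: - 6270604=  - 2^2 * 43^1*36457^1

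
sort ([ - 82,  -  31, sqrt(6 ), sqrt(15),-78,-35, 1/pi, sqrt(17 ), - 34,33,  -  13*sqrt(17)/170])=[ - 82,-78, - 35, - 34,  -  31,  -  13 * sqrt(17 ) /170,1/pi,  sqrt( 6), sqrt( 15), sqrt(  17),33]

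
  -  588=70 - 658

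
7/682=7/682 = 0.01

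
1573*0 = 0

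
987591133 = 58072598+929518535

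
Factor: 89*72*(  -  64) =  - 410112 = - 2^9*3^2 * 89^1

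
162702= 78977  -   - 83725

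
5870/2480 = 2+91/248 = 2.37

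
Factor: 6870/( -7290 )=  - 3^ ( - 5 )*229^1 = - 229/243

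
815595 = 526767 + 288828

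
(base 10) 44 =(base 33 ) 1B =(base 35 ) 19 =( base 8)54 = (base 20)24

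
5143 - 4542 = 601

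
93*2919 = 271467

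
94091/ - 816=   -  116+565/816 = -115.31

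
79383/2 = 79383/2 =39691.50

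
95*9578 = 909910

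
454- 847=- 393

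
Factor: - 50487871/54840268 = - 2^(-2)*31^1*131^ (-1)*14951^( - 1)*232663^1 = -  7212553/7834324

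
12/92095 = 12/92095= 0.00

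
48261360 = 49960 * 966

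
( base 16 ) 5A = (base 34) 2M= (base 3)10100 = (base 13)6c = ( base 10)90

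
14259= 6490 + 7769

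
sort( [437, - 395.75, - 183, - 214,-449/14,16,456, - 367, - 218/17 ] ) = [ - 395.75, - 367,-214, - 183, - 449/14, - 218/17,16, 437,  456]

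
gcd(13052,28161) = 1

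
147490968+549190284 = 696681252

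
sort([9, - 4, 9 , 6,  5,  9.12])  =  [ - 4,5,6, 9,9,9.12 ] 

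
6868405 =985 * 6973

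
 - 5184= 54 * ( - 96) 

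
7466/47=7466/47= 158.85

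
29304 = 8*3663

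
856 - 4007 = - 3151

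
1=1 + 0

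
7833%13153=7833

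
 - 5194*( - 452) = 2347688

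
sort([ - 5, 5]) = [ - 5,5 ] 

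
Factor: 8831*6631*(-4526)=  -  265035141886= - 2^1*19^1*31^1 * 73^1*349^1 * 8831^1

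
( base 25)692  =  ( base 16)F89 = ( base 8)7611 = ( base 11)2A96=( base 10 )3977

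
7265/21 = 7265/21 = 345.95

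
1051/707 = 1 + 344/707 = 1.49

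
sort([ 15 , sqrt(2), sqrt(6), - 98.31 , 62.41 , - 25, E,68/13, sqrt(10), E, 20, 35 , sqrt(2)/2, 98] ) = [- 98.31, -25, sqrt( 2)/2, sqrt (2), sqrt(6 ),E,E,sqrt (10), 68/13,15,  20,35,62.41, 98]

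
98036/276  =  24509/69  =  355.20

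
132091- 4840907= -4708816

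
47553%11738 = 601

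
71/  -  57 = -2 +43/57  =  -1.25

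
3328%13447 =3328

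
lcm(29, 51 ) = 1479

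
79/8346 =79/8346 = 0.01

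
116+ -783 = -667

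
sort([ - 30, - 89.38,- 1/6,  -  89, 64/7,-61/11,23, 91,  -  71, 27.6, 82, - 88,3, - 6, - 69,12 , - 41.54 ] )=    [ - 89.38, - 89, - 88, - 71,  -  69, - 41.54, - 30,-6, - 61/11 , - 1/6,3, 64/7,12,23,27.6,82,91]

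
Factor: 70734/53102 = 3^1*7^(-1)*3793^( -1) * 11789^1 = 35367/26551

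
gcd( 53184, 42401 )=1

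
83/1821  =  83/1821 = 0.05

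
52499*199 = 10447301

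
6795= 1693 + 5102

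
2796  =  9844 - 7048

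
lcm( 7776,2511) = 241056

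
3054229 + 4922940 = 7977169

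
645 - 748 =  - 103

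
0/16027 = 0  =  0.00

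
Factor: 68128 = 2^5*2129^1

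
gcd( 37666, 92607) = 1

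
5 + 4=9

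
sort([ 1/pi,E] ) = [1/pi, E]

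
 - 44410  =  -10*4441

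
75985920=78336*970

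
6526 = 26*251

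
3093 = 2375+718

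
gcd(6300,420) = 420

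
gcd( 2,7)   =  1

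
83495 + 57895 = 141390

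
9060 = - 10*( - 906 ) 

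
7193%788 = 101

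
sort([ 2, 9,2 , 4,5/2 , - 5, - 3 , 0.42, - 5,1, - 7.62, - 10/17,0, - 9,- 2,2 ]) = [ - 9 ,-7.62, - 5 ,-5, - 3,-2 , - 10/17 , 0,0.42, 1,2,  2, 2,5/2,4,9 ]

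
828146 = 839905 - 11759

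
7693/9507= 7693/9507= 0.81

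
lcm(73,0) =0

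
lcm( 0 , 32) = 0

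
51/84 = 17/28 = 0.61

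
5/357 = 5/357 = 0.01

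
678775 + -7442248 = -6763473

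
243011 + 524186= 767197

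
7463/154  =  48 + 71/154 = 48.46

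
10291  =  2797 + 7494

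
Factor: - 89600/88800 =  - 112/111 = -2^4*3^( - 1 )*7^1 * 37^( - 1 ) 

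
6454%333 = 127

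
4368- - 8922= 13290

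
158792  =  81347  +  77445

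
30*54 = 1620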